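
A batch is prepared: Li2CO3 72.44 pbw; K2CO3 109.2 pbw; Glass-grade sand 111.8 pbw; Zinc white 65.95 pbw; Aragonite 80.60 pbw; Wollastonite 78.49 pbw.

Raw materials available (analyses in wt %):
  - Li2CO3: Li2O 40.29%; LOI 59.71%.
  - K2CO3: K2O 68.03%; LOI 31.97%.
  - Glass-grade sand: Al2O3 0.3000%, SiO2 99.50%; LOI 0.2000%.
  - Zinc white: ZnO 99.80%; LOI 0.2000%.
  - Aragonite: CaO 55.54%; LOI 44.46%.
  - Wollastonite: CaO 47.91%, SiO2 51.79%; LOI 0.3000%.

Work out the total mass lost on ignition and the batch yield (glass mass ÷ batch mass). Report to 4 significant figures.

The whole derivation holds exact precision from start to finish; intermediates are printed rounded to 4 significant figures at each printed step — exactly one rounding lands on each reported number. Derived quantities (LOI, the six compositions, the totals, yield, net glass mass) are rebuilt from the batch weights at 403.9 pbw of glass at full float precision, as written in the question or the answer.
Each material's LOI contribution:
  Li2CO3: 72.44 × 0.5971 = 43.25 pbw
  K2CO3: 109.2 × 0.3197 = 34.91 pbw
  Glass-grade sand: 111.8 × 0.002000 = 0.2236 pbw
  Zinc white: 65.95 × 0.002000 = 0.1319 pbw
  Aragonite: 80.60 × 0.4446 = 35.83 pbw
  Wollastonite: 78.49 × 0.003000 = 0.2355 pbw
Total LOI = 114.6 pbw
Glass = batch − LOI = 518.5 − 114.6 = 403.9 pbw

LOI loss = 114.6 pbw; glass = 403.9 pbw; yield = 77.90%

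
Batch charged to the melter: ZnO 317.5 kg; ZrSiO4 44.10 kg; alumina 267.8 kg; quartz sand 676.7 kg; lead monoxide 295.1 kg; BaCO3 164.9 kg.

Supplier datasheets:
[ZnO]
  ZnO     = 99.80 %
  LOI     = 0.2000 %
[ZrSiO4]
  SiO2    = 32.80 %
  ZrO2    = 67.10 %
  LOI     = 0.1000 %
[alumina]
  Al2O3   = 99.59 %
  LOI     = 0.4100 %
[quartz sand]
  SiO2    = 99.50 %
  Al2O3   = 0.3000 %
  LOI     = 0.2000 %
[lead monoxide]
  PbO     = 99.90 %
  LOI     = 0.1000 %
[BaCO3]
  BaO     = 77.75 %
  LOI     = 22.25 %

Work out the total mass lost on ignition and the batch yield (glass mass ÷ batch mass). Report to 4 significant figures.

LOI loss = 40.12 kg; glass = 1726 kg; yield = 97.73%

The working math keeps full float precision in all steps — mid-chain values are displayed with 4-significant-figure rounding within the worked lines; every reported number takes a single rounding; all derived quantities are re-derived using the weight values for 1726 kg of glass in full precision (glass mass, the six compositions, yield, totals, ignition loss) precisely as stated by either problem or answer.
Each material's LOI contribution:
  ZnO: 317.5 × 0.002000 = 0.6350 kg
  ZrSiO4: 44.10 × 0.001000 = 0.04410 kg
  alumina: 267.8 × 0.004100 = 1.098 kg
  quartz sand: 676.7 × 0.002000 = 1.353 kg
  lead monoxide: 295.1 × 0.001000 = 0.2951 kg
  BaCO3: 164.9 × 0.2225 = 36.69 kg
Total LOI = 40.12 kg
Glass = batch − LOI = 1766 − 40.12 = 1726 kg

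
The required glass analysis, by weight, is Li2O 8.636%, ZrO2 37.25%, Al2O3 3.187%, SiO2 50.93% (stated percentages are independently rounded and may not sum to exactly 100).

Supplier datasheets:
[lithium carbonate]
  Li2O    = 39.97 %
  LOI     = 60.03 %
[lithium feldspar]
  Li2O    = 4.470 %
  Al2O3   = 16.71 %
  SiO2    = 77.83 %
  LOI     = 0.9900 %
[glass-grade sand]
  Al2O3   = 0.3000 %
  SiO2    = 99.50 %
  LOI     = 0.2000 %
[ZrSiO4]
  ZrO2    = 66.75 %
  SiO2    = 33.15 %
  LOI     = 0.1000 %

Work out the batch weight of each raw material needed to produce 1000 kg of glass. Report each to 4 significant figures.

Batch per 1000 kg glass:
  lithium carbonate: 195.1 kg
  lithium feldspar: 187.5 kg
  glass-grade sand: 179.3 kg
  ZrSiO4: 558.1 kg
Total batch = 1120 kg; LOI loss = 119.9 kg; yield = 89.30%

Values along the way are shown, with 4-significant-figure rounding, across the worked steps — every computation carries exact precision in all steps. Each reported number takes exactly one rounding. The derived quantities, including yield, ignition loss, the totals, net glass mass, the four compositions, are recomputed from the batch weights on 1000 kg of glass in exact precision as written in problem or answer.
Oxide-by-oxide targets in 1000 kg glass:
  Li2O: 8.636% × 1000 = 86.36 kg
  ZrO2: 37.25% × 1000 = 372.5 kg
  Al2O3: 3.187% × 1000 = 31.87 kg
  SiO2: 50.93% × 1000 = 509.3 kg
Sums-versus-targets review working from each reported weight, per the basis as stated (each sum matches its target mass within answer rounding):
  Li2O: 195.1·0.3997 + 187.5·0.04470 = 86.36 kg (target 86.36 kg)
  ZrO2: 558.1·0.6675 = 372.5 kg (target 372.5 kg)
  Al2O3: 187.5·0.1671 + 179.3·0.003000 = 31.87 kg (target 31.87 kg)
  SiO2: 187.5·0.7783 + 179.3·0.9950 + 558.1·0.3315 = 509.3 kg (target 509.3 kg)
Mass balance on the glass: batch Σ − ignition loss = 1000 kg (per-oxide target masses sum to 1000 kg; with the basis standing at 1000 kg — rounding explains the deltas).
Batch total: Σ batch = 1120 kg; loss to ignition Σ batch·LOI = 119.9 kg; the yield ratio, glass ÷ batch: 89.30%.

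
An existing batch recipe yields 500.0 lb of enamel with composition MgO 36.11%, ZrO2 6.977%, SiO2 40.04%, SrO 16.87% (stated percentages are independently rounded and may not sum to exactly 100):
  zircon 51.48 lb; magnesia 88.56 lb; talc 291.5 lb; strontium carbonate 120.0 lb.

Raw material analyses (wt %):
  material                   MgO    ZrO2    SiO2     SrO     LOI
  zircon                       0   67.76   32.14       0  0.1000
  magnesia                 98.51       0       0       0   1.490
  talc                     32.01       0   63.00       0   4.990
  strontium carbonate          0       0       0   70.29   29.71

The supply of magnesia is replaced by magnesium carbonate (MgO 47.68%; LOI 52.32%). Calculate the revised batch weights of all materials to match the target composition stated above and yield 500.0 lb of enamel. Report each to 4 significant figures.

Revised batch per 500.0 lb enamel:
  zircon: 51.48 lb
  magnesium carbonate: 183.0 lb
  talc: 291.5 lb
  strontium carbonate: 120.0 lb
Total batch = 646.0 lb; LOI loss = 146.0 lb

Full float precision is kept all the way through. Rounding to four significant figures governs every working value as displayed; exactly one rounding is applied to each reported value. The derived quantities, including LOI, yield, glass mass, four oxide percentages, the totals, are carried starting from the weights for 500.0 lb of glass in exact precision, as quoted within the question or the answer.
Oxide-by-oxide targets in 500.0 lb enamel:
  MgO: 36.11% × 500.0 = 180.6 lb
  ZrO2: 6.977% × 500.0 = 34.88 lb
  SiO2: 40.04% × 500.0 = 200.2 lb
  SrO: 16.87% × 500.0 = 84.35 lb
Sums-versus-targets review using the reported weights, under the basis named above (delivered sums recover each target once rounding is allowed for):
  MgO: 183.0·0.4768 + 291.5·0.3201 = 180.6 lb (target 180.6 lb)
  ZrO2: 51.48·0.6776 = 34.88 lb (target 34.88 lb)
  SiO2: 51.48·0.3214 + 291.5·0.6300 = 200.2 lb (target 200.2 lb)
  SrO: 120.0·0.7029 = 84.35 lb (target 84.35 lb)
Consistency of the glass mass: net batch after ignition = 500.0 lb (targets for the oxides total 500.0 lb; basis as stated: 500.0 lb — gaps are rounding artifacts).
Batch grand total — Σ batch = 646.0 lb; LOI loss = Σ batch·LOI = 146.0 lb; yield = glass ÷ total batch = 77.40%.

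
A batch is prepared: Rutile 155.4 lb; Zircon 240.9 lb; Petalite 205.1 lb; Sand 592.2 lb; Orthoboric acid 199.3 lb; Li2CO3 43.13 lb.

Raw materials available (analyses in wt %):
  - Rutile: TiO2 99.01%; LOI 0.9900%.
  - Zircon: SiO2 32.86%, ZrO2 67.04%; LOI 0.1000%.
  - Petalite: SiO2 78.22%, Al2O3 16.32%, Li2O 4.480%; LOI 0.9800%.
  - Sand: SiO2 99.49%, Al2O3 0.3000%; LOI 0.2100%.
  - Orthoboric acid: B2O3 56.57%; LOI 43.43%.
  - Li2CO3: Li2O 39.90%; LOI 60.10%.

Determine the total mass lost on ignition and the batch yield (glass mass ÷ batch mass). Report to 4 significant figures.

Each numeric step maintains full float precision through the solve; values along the way are shown (rounded to four significant digits) within the worked lines — exactly one rounding goes into every reported value — the derived quantities, including the totals, the yield, glass mass, LOI, six oxide percentages, are recomputed from the weighed amounts at 1319 lb of glass in full precision, exactly as shown in the question or the answer.
Loss on ignition, line by line:
  Rutile: 155.4 × 0.009900 = 1.538 lb
  Zircon: 240.9 × 0.001000 = 0.2409 lb
  Petalite: 205.1 × 0.009800 = 2.010 lb
  Sand: 592.2 × 0.002100 = 1.244 lb
  Orthoboric acid: 199.3 × 0.4343 = 86.56 lb
  Li2CO3: 43.13 × 0.6010 = 25.92 lb
Total LOI = 117.5 lb
Glass = batch − LOI = 1436 − 117.5 = 1319 lb

LOI loss = 117.5 lb; glass = 1319 lb; yield = 91.82%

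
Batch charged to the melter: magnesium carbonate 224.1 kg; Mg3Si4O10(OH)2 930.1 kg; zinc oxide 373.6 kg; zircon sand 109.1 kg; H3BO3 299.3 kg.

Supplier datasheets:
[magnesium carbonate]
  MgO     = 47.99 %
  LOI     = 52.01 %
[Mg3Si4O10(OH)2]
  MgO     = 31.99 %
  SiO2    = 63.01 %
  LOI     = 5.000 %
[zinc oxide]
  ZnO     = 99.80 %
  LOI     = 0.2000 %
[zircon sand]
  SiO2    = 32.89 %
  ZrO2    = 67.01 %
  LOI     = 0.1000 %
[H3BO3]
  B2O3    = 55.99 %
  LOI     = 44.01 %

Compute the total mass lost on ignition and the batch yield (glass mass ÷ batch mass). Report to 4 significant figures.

LOI loss = 295.6 kg; glass = 1641 kg; yield = 84.73%

All arithmetic runs at exact precision in all steps. In-progress results are printed (rounded to four significant figures) across the worked steps. Every reported figure is rounded only once; all derived quantities are rebuilt from the batch weights for 1641 kg of glass at full precision (net glass mass, the yield, five oxide percentages, LOI, totals) exactly as printed in the problem or answer text.
Ignition loss by material:
  magnesium carbonate: 224.1 × 0.5201 = 116.6 kg
  Mg3Si4O10(OH)2: 930.1 × 0.05000 = 46.51 kg
  zinc oxide: 373.6 × 0.002000 = 0.7472 kg
  zircon sand: 109.1 × 0.001000 = 0.1091 kg
  H3BO3: 299.3 × 0.4401 = 131.7 kg
Total LOI = 295.6 kg
Glass = batch − LOI = 1936 − 295.6 = 1641 kg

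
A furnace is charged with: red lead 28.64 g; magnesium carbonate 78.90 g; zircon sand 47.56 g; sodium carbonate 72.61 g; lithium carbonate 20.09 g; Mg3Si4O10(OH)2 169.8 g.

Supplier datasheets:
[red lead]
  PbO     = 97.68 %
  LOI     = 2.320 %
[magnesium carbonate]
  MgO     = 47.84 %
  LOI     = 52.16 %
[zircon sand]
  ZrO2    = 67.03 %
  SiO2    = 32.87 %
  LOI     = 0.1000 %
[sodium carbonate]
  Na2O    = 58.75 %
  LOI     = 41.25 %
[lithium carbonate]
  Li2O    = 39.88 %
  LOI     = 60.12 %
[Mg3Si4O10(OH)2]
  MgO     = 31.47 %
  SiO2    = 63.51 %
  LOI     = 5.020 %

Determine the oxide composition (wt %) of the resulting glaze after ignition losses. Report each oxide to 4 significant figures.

Exact precision is held in every operation; intermediates are printed (rounded to 4 significant figures) when written out — exactly one rounding lands on every reported value. Derived quantities are re-derived from the batch weights per 325.2 g of glass at full float precision (the totals, ignition loss, six oxide percentages, yield, net glass mass), precisely as stated by problem or answer.
Oxide masses out of the charge:
  Li2O: 20.09·0.3988 = 8.012 g
  ZrO2: 47.56·0.6703 = 31.88 g
  Na2O: 72.61·0.5875 = 42.66 g
  PbO: 28.64·0.9768 = 27.98 g
  MgO: 78.90·0.4784 + 169.8·0.3147 = 91.18 g
  SiO2: 47.56·0.3287 + 169.8·0.6351 = 123.5 g
LOI: 28.64·0.02320 + 78.90·0.5216 + 47.56·0.001000 + 72.61·0.4125 + 20.09·0.6012 + 169.8·0.05020 = 92.42 g
Glass mass = batch − LOI = 417.6 − 92.42 = 325.2 g (matching Σ of the oxides)
each wt % is 100 × oxide ÷ glass

Glass mass = 325.2 g (batch 417.6 − LOI 92.42).
Composition: Li2O 2.464%, ZrO2 9.804%, Na2O 13.12%, PbO 8.603%, MgO 28.04%, SiO2 37.97%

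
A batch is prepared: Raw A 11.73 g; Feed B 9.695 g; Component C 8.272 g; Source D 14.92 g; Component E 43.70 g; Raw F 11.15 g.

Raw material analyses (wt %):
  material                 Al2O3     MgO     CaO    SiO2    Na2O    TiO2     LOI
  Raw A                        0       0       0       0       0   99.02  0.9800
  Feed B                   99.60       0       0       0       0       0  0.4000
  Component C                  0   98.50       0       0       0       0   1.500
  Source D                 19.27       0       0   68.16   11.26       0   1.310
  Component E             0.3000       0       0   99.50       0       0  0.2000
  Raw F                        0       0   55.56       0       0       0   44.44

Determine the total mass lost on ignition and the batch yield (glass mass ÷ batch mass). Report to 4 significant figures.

Values along the way are printed with 4-significant-figure rounding within the worked lines; all arithmetic runs at full precision all the way through. Every reported result is rounded just once — all derived quantities are recomputed at full float precision (the totals, net glass mass, the six compositions, yield, ignition loss) starting from the weights on 93.95 g of glass as quoted within problem or answer.
Each material's LOI contribution:
  Raw A: 11.73 × 0.009800 = 0.1150 g
  Feed B: 9.695 × 0.004000 = 0.03878 g
  Component C: 8.272 × 0.01500 = 0.1241 g
  Source D: 14.92 × 0.01310 = 0.1955 g
  Component E: 43.70 × 0.002000 = 0.08740 g
  Raw F: 11.15 × 0.4444 = 4.955 g
Total LOI = 5.516 g
Glass = batch − LOI = 99.47 − 5.516 = 93.95 g

LOI loss = 5.516 g; glass = 93.95 g; yield = 94.45%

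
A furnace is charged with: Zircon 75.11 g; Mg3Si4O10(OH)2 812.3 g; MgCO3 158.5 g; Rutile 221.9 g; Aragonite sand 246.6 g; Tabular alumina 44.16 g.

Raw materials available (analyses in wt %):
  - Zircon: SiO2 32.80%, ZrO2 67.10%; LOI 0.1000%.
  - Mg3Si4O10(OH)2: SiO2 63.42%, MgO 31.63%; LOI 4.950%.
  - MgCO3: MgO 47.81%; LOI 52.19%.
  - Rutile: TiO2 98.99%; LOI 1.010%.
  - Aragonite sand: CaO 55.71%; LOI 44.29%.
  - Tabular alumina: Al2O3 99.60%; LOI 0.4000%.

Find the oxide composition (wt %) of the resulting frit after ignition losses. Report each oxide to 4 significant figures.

Each numeric step keeps full float precision from start to finish; working values are printed, with 4-significant-digit rounding, in the printout — every reported value includes exactly one rounding; the derived quantities are computed from the weighed amounts per 1324 g of glass at full float precision (six oxide percentages, glass mass, ignition loss, the yield, totals), precisely as stated by problem or answer.
Mass of each oxide from the mix:
  SiO2: 75.11·0.3280 + 812.3·0.6342 = 539.8 g
  MgO: 812.3·0.3163 + 158.5·0.4781 = 332.7 g
  TiO2: 221.9·0.9899 = 219.7 g
  Al2O3: 44.16·0.9960 = 43.98 g
  CaO: 246.6·0.5571 = 137.4 g
  ZrO2: 75.11·0.6710 = 50.40 g
LOI: 75.11·0.001000 + 812.3·0.04950 + 158.5·0.5219 + 221.9·0.01010 + 246.6·0.4429 + 44.16·0.004000 = 234.6 g
Net of LOI, the glass mass = 1559 − 234.6 = 1324 g (= Σ oxide masses)
each wt % is 100 × oxide ÷ glass

Glass mass = 1324 g (batch 1559 − LOI 234.6).
Composition: SiO2 40.77%, MgO 25.13%, TiO2 16.59%, Al2O3 3.322%, CaO 10.38%, ZrO2 3.807%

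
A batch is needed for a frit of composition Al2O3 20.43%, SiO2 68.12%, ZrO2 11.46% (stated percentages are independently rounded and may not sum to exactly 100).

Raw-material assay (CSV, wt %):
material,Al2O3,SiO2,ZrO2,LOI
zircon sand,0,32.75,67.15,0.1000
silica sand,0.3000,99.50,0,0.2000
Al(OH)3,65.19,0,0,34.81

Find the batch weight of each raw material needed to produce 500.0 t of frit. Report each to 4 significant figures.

Every computation runs at full float precision at all times — in-progress results are shown rounded to 4 significant figures when written out; a single rounding yields each reported result — the derived quantities (glass mass, the three compositions, totals, yield, LOI) are computed at exact precision from the batch weights at 500.0 t of glass, precisely as stated by the problem or answer text.
Per-oxide target masses for 500.0 t frit:
  Al2O3: 20.43% × 500.0 = 102.2 t
  SiO2: 68.12% × 500.0 = 340.6 t
  ZrO2: 11.46% × 500.0 = 57.30 t
Mass-balance tally per oxide from the weights as reported, against the basis in use (target by target, the sums agree modulo rounding of the values):
  Al2O3: 314.2·0.003000 + 155.2·0.6519 = 102.1 t (target 102.2 t)
  SiO2: 85.33·0.3275 + 314.2·0.9950 = 340.6 t (target 340.6 t)
  ZrO2: 85.33·0.6715 = 57.30 t (target 57.30 t)
Mass balance on the glass: the batch minus its LOI: 500.0 t (targets for the oxides total 500.0 t; basis as stated: 500.0 t — any gap is answer rounding).
Batch total: Σ batch = 554.7 t; LOI removed, Σ of batch·LOI: 54.74 t; the yield ratio, glass ÷ batch: 90.13%.

Batch per 500.0 t frit:
  zircon sand: 85.33 t
  silica sand: 314.2 t
  Al(OH)3: 155.2 t
Total batch = 554.7 t; LOI loss = 54.74 t; yield = 90.13%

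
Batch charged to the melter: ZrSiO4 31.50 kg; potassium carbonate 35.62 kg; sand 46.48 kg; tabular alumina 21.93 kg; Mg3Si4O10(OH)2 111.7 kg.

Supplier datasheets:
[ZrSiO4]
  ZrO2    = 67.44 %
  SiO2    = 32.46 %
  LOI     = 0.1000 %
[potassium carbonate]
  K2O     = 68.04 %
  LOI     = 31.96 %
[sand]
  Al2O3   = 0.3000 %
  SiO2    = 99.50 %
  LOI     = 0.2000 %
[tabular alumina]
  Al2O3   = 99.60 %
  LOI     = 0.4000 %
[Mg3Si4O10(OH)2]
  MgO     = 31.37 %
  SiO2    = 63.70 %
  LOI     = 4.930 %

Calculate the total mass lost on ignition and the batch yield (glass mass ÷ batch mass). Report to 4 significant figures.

LOI loss = 17.10 kg; glass = 230.1 kg; yield = 93.08%

All arithmetic maintains full precision at all times — intermediates are printed, with 4-significant-figure rounding, within the worked lines — each reported number is rounded a single time; the derived quantities are recomputed starting from the weights for 230.1 kg of glass at exact precision (net glass mass, the totals, five oxide percentages, the yield, ignition loss) as given in either problem or answer.
Per-material ignition loss:
  ZrSiO4: 31.50 × 0.001000 = 0.03150 kg
  potassium carbonate: 35.62 × 0.3196 = 11.38 kg
  sand: 46.48 × 0.002000 = 0.09296 kg
  tabular alumina: 21.93 × 0.004000 = 0.08772 kg
  Mg3Si4O10(OH)2: 111.7 × 0.04930 = 5.507 kg
Total LOI = 17.10 kg
Glass = batch − LOI = 247.2 − 17.10 = 230.1 kg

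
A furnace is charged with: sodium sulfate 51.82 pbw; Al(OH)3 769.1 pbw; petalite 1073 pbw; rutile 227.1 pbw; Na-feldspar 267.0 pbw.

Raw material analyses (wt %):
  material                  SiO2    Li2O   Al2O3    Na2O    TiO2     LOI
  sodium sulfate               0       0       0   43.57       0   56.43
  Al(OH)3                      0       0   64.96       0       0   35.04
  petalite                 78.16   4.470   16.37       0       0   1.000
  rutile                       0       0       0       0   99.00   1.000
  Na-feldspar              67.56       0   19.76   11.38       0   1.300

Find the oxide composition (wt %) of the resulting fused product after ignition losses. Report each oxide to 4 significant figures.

Glass mass = 2073 pbw (batch 2388 − LOI 315.2).
Composition: SiO2 49.16%, Li2O 2.314%, Al2O3 35.12%, Na2O 2.555%, TiO2 10.85%

Mid-chain values are shown rounded to four significant figures in the printout — all internal work runs at exact precision at every stage — each reported result sees exactly one rounding. All derived quantities, which include the yield, the five compositions, net glass mass, ignition loss, totals, are carried in full precision, exactly as printed in the question or the answer, from the weighed amounts for 2073 pbw of glass.
Mass of each oxide from the mix:
  SiO2: 1073·0.7816 + 267.0·0.6756 = 1019 pbw
  Li2O: 1073·0.04470 = 47.96 pbw
  Al2O3: 769.1·0.6496 + 1073·0.1637 + 267.0·0.1976 = 728.0 pbw
  Na2O: 51.82·0.4357 + 267.0·0.1138 = 52.96 pbw
  TiO2: 227.1·0.9900 = 224.8 pbw
LOI: 51.82·0.5643 + 769.1·0.3504 + 1073·0.01000 + 227.1·0.01000 + 267.0·0.01300 = 315.2 pbw
batch − LOI leaves glass = 2388 − 315.2 = 2073 pbw (= Σ oxide masses)
wt %: oxide over glass, times 100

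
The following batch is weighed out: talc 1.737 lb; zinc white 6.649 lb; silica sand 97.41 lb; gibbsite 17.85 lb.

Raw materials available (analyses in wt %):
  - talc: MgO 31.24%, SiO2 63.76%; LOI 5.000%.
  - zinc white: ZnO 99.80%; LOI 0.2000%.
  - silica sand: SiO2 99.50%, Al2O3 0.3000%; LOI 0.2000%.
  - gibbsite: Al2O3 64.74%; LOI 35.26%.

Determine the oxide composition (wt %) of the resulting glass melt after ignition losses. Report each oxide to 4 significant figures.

Glass mass = 117.1 lb (batch 123.6 − LOI 6.589).
Composition: MgO 0.4636%, SiO2 83.75%, ZnO 5.669%, Al2O3 10.12%

All arithmetic runs at exact precision all the way through; values along the way are displayed, with 4-significant-digit rounding, as written. Each reported result takes just one rounding — derived quantities (net glass mass, the yield, four oxide percentages, LOI, totals) are carried from the batch weights on 117.1 lb of glass in full precision, as they appear in the question or the answer.
What the batch supplies per oxide:
  MgO: 1.737·0.3124 = 0.5426 lb
  SiO2: 1.737·0.6376 + 97.41·0.9950 = 98.03 lb
  ZnO: 6.649·0.9980 = 6.636 lb
  Al2O3: 97.41·0.003000 + 17.85·0.6474 = 11.85 lb
LOI: 1.737·0.05000 + 6.649·0.002000 + 97.41·0.002000 + 17.85·0.3526 = 6.589 lb
batch − LOI leaves glass = 123.6 − 6.589 = 117.1 lb (equal to the oxide-mass sum)
wt % = oxide mass / glass mass × 100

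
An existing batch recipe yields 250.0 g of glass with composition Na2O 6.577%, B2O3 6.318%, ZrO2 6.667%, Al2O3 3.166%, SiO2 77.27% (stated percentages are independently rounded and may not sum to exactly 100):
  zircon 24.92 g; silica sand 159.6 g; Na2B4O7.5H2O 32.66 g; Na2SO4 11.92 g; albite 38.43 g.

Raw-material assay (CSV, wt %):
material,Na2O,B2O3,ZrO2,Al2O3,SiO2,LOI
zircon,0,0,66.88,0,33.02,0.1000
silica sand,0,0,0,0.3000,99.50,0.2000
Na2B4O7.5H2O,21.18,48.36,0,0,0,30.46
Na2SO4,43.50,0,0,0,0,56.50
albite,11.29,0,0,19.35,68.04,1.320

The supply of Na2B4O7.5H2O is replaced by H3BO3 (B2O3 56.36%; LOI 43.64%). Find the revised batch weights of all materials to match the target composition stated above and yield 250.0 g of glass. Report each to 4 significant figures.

Revised batch per 250.0 g glass:
  zircon: 24.92 g
  silica sand: 159.6 g
  H3BO3: 28.03 g
  Na2SO4: 27.82 g
  albite: 38.43 g
Total batch = 278.8 g; LOI loss = 28.80 g

Every computation carries full precision at each step — values along the way are displayed, with 4-significant-figure rounding, across the worked steps — every reported number takes just one rounding. All derived quantities (the yield, LOI, the five compositions, glass mass, totals) are recomputed starting from the weights at 250.0 g of glass in full precision, as written in problem or answer.
Per-oxide target masses for 250.0 g glass:
  Na2O: 6.577% × 250.0 = 16.44 g
  B2O3: 6.318% × 250.0 = 15.80 g
  ZrO2: 6.667% × 250.0 = 16.67 g
  Al2O3: 3.166% × 250.0 = 7.915 g
  SiO2: 77.27% × 250.0 = 193.2 g
Sums-versus-targets review with the batch weights as given, versus the basis set out (summed amounts equal target values modulo rounding of the values):
  Na2O: 27.82·0.4350 + 38.43·0.1129 = 16.44 g (target 16.44 g)
  B2O3: 28.03·0.5636 = 15.80 g (target 15.80 g)
  ZrO2: 24.92·0.6688 = 16.67 g (target 16.67 g)
  Al2O3: 159.6·0.003000 + 38.43·0.1935 = 7.915 g (target 7.915 g)
  SiO2: 24.92·0.3302 + 159.6·0.9950 + 38.43·0.6804 = 193.2 g (target 193.2 g)
Consistency of the glass mass: total batch − LOI = 250.0 g (oxide target masses add up to 250.0 g; versus the stated basis of 250.0 g — differing by rounding only).
Batch total: Σ batch = 278.8 g; ignition loss, Σ(batch × LOI) = 28.80 g; yield, glass over the total, = 89.67%.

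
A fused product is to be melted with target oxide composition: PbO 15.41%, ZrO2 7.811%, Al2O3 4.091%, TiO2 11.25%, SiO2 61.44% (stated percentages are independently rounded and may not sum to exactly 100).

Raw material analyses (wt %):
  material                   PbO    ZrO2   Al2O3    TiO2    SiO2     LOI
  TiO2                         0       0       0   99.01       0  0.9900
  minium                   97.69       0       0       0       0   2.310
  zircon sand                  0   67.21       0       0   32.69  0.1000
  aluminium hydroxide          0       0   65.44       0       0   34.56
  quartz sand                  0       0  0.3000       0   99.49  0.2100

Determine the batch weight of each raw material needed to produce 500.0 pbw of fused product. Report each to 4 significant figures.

In-progress results are displayed (rounded to four significant figures) within the worked lines; every computation keeps full float precision in all steps; exactly one rounding lands on each reported figure. All derived quantities are recomputed from the batch weights for 500.0 pbw of glass at full precision (ignition loss, net glass mass, the totals, yield, five oxide percentages), as set out in the problem or answer text.
Oxide mass targets, per 500.0 pbw fused product:
  PbO: 15.41% × 500.0 = 77.05 pbw
  ZrO2: 7.811% × 500.0 = 39.06 pbw
  Al2O3: 4.091% × 500.0 = 20.45 pbw
  TiO2: 11.25% × 500.0 = 56.25 pbw
  SiO2: 61.44% × 500.0 = 307.2 pbw
Mass-balance tally per oxide on the weights just shown, relative to the basis at hand (sum by sum, the targets are met net of answer rounding effects):
  PbO: 78.87·0.9769 = 77.05 pbw (target 77.05 pbw)
  ZrO2: 58.11·0.6721 = 39.06 pbw (target 39.06 pbw)
  Al2O3: 29.93·0.6544 + 289.7·0.003000 = 20.46 pbw (target 20.45 pbw)
  TiO2: 56.81·0.9901 = 56.25 pbw (target 56.25 pbw)
  SiO2: 58.11·0.3269 + 289.7·0.9949 = 307.2 pbw (target 307.2 pbw)
Glass-mass closure: total charge less LOI = 500.0 pbw (oxide target masses add up to 500.0 pbw; versus the stated basis of 500.0 pbw — differing by rounding only).
Whole-batch sum: Σ batch = 513.4 pbw; LOI loss = Σ batch·LOI = 13.39 pbw; yield: glass divided by total = 97.39%.

Batch per 500.0 pbw fused product:
  TiO2: 56.81 pbw
  minium: 78.87 pbw
  zircon sand: 58.11 pbw
  aluminium hydroxide: 29.93 pbw
  quartz sand: 289.7 pbw
Total batch = 513.4 pbw; LOI loss = 13.39 pbw; yield = 97.39%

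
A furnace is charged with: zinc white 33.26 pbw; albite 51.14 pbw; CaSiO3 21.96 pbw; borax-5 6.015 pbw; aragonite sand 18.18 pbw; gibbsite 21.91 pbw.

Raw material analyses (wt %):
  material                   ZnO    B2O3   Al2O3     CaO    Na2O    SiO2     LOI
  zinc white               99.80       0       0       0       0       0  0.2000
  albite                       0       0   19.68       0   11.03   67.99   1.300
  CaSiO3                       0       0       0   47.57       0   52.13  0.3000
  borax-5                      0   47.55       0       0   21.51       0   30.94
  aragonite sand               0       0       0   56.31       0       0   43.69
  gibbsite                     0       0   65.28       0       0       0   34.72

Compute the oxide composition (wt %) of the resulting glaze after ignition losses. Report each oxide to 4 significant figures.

Every computation keeps full precision at every stage. Values along the way are printed, rounded to 4 significant digits, alongside each step. A single rounding yields every reported value. Derived quantities are rebuilt at full float precision (ignition loss, net glass mass, the six compositions, yield, totals) from the batch weights per 134.3 pbw of glass, as they appear in the problem or answer text.
What the batch supplies per oxide:
  ZnO: 33.26·0.9980 = 33.19 pbw
  B2O3: 6.015·0.4755 = 2.860 pbw
  Al2O3: 51.14·0.1968 + 21.91·0.6528 = 24.37 pbw
  CaO: 21.96·0.4757 + 18.18·0.5631 = 20.68 pbw
  Na2O: 51.14·0.1103 + 6.015·0.2151 = 6.935 pbw
  SiO2: 51.14·0.6799 + 21.96·0.5213 = 46.22 pbw
LOI: 33.26·0.002000 + 51.14·0.01300 + 21.96·0.003000 + 6.015·0.3094 + 18.18·0.4369 + 21.91·0.3472 = 18.21 pbw
Net of LOI, the glass mass = 152.5 − 18.21 = 134.3 pbw (equal to the oxide-mass sum)
each oxide over glass, ×100, is wt %

Glass mass = 134.3 pbw (batch 152.5 − LOI 18.21).
Composition: ZnO 24.72%, B2O3 2.130%, Al2O3 18.15%, CaO 15.41%, Na2O 5.165%, SiO2 34.42%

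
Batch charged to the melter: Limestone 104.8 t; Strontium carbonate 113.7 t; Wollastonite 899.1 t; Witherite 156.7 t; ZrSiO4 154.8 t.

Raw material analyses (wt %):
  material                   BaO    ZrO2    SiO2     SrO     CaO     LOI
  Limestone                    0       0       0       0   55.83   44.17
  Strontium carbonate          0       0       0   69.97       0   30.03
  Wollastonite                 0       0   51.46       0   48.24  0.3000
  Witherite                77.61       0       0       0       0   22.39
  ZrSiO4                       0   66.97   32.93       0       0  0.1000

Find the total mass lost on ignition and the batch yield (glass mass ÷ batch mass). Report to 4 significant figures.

LOI loss = 118.4 t; glass = 1311 t; yield = 91.72%

The intermediate values are printed rounded to 4 significant figures in the printout; all arithmetic runs at full float precision end to end — exactly one rounding is applied to each reported figure — the derived quantities are recomputed from the weighed amounts per 1311 t of glass at exact precision (yield, glass mass, five oxide percentages, totals, LOI) as written in the problem or the answer.
LOI of each material in turn:
  Limestone: 104.8 × 0.4417 = 46.29 t
  Strontium carbonate: 113.7 × 0.3003 = 34.14 t
  Wollastonite: 899.1 × 0.003000 = 2.697 t
  Witherite: 156.7 × 0.2239 = 35.09 t
  ZrSiO4: 154.8 × 0.001000 = 0.1548 t
Total LOI = 118.4 t
Glass = batch − LOI = 1429 − 118.4 = 1311 t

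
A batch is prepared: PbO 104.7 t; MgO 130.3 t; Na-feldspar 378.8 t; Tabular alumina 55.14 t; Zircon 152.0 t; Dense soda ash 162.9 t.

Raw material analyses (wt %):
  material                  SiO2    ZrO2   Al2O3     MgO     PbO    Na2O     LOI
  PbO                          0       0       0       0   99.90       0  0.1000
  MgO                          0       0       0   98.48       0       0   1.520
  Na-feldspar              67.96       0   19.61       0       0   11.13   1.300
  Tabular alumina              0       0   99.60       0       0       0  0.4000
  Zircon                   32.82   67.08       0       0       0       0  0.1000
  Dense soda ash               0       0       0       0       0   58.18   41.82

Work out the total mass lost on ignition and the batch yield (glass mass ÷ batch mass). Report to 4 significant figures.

LOI loss = 75.51 t; glass = 908.3 t; yield = 92.33%

The intermediate values appear rounded to 4 significant digits when written out; exact precision is maintained at each step; every reported result is rounded exactly once; all derived quantities, which include yield, net glass mass, ignition loss, the six compositions, totals, are re-derived at full precision, exactly as printed in the problem or the answer, from the weighed amounts on 908.3 t of glass.
Ignition loss by material:
  PbO: 104.7 × 0.001000 = 0.1047 t
  MgO: 130.3 × 0.01520 = 1.981 t
  Na-feldspar: 378.8 × 0.01300 = 4.924 t
  Tabular alumina: 55.14 × 0.004000 = 0.2206 t
  Zircon: 152.0 × 0.001000 = 0.1520 t
  Dense soda ash: 162.9 × 0.4182 = 68.12 t
Total LOI = 75.51 t
Glass = batch − LOI = 983.8 − 75.51 = 908.3 t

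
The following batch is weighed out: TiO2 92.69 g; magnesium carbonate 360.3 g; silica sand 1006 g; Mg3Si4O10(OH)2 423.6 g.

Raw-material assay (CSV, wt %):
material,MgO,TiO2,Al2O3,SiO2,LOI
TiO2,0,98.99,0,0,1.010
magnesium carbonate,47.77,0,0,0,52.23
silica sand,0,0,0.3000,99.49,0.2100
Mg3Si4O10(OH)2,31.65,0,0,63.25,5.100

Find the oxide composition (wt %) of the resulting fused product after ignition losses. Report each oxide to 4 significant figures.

All arithmetic holds full float precision at each step. Values along the way are displayed, rounded to 4 significant digits, at each printed step; a single rounding produces each reported figure. The derived quantities (the four compositions, yield, the totals, net glass mass, ignition loss) are rebuilt at exact precision using the weight values for 1670 g of glass as set out in the problem or answer text.
What the batch supplies per oxide:
  MgO: 360.3·0.4777 + 423.6·0.3165 = 306.2 g
  TiO2: 92.69·0.9899 = 91.75 g
  Al2O3: 1006·0.003000 = 3.018 g
  SiO2: 1006·0.9949 + 423.6·0.6325 = 1269 g
LOI: 92.69·0.01010 + 360.3·0.5223 + 1006·0.002100 + 423.6·0.05100 = 212.8 g
Glass mass = batch − LOI = 1883 − 212.8 = 1670 g (consistent with Σ oxide mass)
each oxide over glass, ×100, is wt %

Glass mass = 1670 g (batch 1883 − LOI 212.8).
Composition: MgO 18.34%, TiO2 5.495%, Al2O3 0.1807%, SiO2 75.99%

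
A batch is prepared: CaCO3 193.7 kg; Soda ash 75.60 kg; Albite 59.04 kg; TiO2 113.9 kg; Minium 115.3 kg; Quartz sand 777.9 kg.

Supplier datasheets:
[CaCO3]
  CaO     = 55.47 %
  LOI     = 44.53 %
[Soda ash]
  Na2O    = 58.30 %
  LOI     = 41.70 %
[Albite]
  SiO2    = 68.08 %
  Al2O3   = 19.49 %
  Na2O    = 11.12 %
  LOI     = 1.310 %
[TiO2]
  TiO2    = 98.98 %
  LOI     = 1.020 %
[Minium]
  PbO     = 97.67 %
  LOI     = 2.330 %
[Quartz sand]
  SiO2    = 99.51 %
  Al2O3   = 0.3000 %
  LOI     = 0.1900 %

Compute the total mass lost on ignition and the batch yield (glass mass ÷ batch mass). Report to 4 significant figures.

LOI loss = 123.9 kg; glass = 1212 kg; yield = 90.72%

Intermediates appear rounded to 4 significant digits in the printout; all arithmetic carries exact precision at all times; every reported number is rounded a single time; derived quantities, including yield, net glass mass, ignition loss, six oxide percentages, the totals, are rebuilt starting from the weights for 1212 kg of glass at exact precision exactly as shown in question or answer.
Material-by-material LOI:
  CaCO3: 193.7 × 0.4453 = 86.25 kg
  Soda ash: 75.60 × 0.4170 = 31.53 kg
  Albite: 59.04 × 0.01310 = 0.7734 kg
  TiO2: 113.9 × 0.01020 = 1.162 kg
  Minium: 115.3 × 0.02330 = 2.686 kg
  Quartz sand: 777.9 × 0.001900 = 1.478 kg
Total LOI = 123.9 kg
Glass = batch − LOI = 1335 − 123.9 = 1212 kg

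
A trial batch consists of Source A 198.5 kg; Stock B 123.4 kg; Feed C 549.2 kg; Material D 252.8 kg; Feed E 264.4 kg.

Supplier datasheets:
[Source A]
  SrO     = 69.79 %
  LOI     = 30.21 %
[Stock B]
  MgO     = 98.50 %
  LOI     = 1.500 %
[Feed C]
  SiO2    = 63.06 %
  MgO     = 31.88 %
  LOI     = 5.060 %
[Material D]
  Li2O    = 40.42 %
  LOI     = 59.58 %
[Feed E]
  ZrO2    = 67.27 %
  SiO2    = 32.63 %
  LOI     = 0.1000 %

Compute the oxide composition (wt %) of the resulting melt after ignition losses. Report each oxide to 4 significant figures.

Intermediates are displayed, with 4-significant-figure rounding, in the printout — all arithmetic keeps full float precision in every operation. Every reported number is rounded just once — derived quantities (five oxide percentages, LOI, totals, yield, glass mass) are computed using the weight values at 1148 kg of glass in full float precision, as quoted within the problem or answer text.
Oxide masses out of the charge:
  ZrO2: 264.4·0.6727 = 177.9 kg
  SiO2: 549.2·0.6306 + 264.4·0.3263 = 432.6 kg
  Li2O: 252.8·0.4042 = 102.2 kg
  MgO: 123.4·0.9850 + 549.2·0.3188 = 296.6 kg
  SrO: 198.5·0.6979 = 138.5 kg
LOI: 198.5·0.3021 + 123.4·0.01500 + 549.2·0.05060 + 252.8·0.5958 + 264.4·0.001000 = 240.5 kg
batch − LOI leaves glass = 1388 − 240.5 = 1148 kg (= Σ oxide masses)
oxide / glass × 100 gives the wt %

Glass mass = 1148 kg (batch 1388 − LOI 240.5).
Composition: ZrO2 15.50%, SiO2 37.69%, Li2O 8.902%, MgO 25.84%, SrO 12.07%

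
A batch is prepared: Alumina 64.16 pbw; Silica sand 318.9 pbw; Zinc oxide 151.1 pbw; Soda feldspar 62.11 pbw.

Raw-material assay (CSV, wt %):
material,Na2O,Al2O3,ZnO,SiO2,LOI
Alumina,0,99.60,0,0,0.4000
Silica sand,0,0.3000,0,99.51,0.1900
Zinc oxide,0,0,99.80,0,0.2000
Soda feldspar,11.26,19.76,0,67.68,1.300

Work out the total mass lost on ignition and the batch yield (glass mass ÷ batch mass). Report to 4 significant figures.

LOI loss = 1.972 pbw; glass = 594.3 pbw; yield = 99.67%

The intermediate values are shown rounded to four significant figures in the printout — the working math maintains full float precision in every operation; a single rounding yields each reported figure. All derived quantities (glass mass, ignition loss, totals, the yield, the four compositions) are carried at full precision from the batch weights for 594.3 pbw of glass, as they appear in question or answer.
Ignition loss by material:
  Alumina: 64.16 × 0.004000 = 0.2566 pbw
  Silica sand: 318.9 × 0.001900 = 0.6059 pbw
  Zinc oxide: 151.1 × 0.002000 = 0.3022 pbw
  Soda feldspar: 62.11 × 0.01300 = 0.8074 pbw
Total LOI = 1.972 pbw
Glass = batch − LOI = 596.3 − 1.972 = 594.3 pbw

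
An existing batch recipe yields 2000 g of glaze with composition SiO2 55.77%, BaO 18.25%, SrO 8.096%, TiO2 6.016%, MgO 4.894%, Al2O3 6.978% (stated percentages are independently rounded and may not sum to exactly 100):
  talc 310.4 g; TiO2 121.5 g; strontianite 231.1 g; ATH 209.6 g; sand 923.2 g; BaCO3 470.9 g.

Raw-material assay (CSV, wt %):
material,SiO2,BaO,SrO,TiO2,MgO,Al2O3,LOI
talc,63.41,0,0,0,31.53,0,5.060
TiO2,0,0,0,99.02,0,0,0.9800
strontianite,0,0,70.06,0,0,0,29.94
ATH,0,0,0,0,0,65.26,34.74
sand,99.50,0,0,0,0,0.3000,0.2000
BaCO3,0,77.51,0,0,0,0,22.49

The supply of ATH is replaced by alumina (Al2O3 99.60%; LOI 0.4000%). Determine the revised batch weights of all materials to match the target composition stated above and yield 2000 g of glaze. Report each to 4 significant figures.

Revised batch per 2000 g glaze:
  talc: 310.4 g
  TiO2: 121.5 g
  strontianite: 231.1 g
  alumina: 137.3 g
  sand: 923.2 g
  BaCO3: 470.9 g
Total batch = 2194 g; LOI loss = 194.4 g

The whole derivation runs at exact precision in every operation. Intermediates are printed (rounded to 4 significant figures) alongside each step; every reported figure is rounded once only — the derived quantities are recomputed from the weighed amounts per 2000 g of glass at full precision (the yield, LOI, net glass mass, the totals, the six compositions) as written in the question or the answer.
Oxide-by-oxide targets in 2000 g glaze:
  SiO2: 55.77% × 2000 = 1115 g
  BaO: 18.25% × 2000 = 365.0 g
  SrO: 8.096% × 2000 = 161.9 g
  TiO2: 6.016% × 2000 = 120.3 g
  MgO: 4.894% × 2000 = 97.88 g
  Al2O3: 6.978% × 2000 = 139.6 g
Per-oxide balance check given the weights on record, per the basis as stated (sum by sum, the targets are met inside rounding margins):
  SiO2: 310.4·0.6341 + 923.2·0.9950 = 1115 g (target 1115 g)
  BaO: 470.9·0.7751 = 365.0 g (target 365.0 g)
  SrO: 231.1·0.7006 = 161.9 g (target 161.9 g)
  TiO2: 121.5·0.9902 = 120.3 g (target 120.3 g)
  MgO: 310.4·0.3153 = 97.87 g (target 97.88 g)
  Al2O3: 137.3·0.9960 + 923.2·0.003000 = 139.5 g (target 139.6 g)
Consistency of the glass mass: batch total minus LOI = 2000 g (the targets, summed, come to 2000 g; stated basis 2000 g — a pure rounding effect).
Batch grand total — Σ batch = 2194 g; loss to ignition Σ batch·LOI = 194.4 g; glass ÷ batch gives a yield of 91.14%.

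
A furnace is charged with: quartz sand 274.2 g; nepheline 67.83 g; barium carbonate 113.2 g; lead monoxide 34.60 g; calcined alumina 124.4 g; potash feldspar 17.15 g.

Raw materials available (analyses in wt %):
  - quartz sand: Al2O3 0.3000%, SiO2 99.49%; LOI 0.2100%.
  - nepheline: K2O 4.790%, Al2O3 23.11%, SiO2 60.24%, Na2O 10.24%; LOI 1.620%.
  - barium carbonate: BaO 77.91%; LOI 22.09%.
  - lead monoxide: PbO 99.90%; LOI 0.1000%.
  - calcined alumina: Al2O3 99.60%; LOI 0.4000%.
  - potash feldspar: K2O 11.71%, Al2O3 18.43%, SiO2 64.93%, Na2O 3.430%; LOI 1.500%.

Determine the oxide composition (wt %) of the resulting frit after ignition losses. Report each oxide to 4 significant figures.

Glass mass = 603.9 g (batch 631.4 − LOI 27.47).
Composition: K2O 0.8705%, Al2O3 23.77%, SiO2 53.78%, PbO 5.724%, Na2O 1.248%, BaO 14.60%

All arithmetic maintains exact precision all the way through — in-progress results are printed, rounded to 4 significant digits, alongside each step. Each reported value is rounded once only — derived quantities are carried using the weight values on 603.9 g of glass at exact precision (the six compositions, the yield, net glass mass, ignition loss, the totals), as set out in problem or answer.
Oxide masses out of the charge:
  K2O: 67.83·0.04790 + 17.15·0.1171 = 5.257 g
  Al2O3: 274.2·0.003000 + 67.83·0.2311 + 124.4·0.9960 + 17.15·0.1843 = 143.6 g
  SiO2: 274.2·0.9949 + 67.83·0.6024 + 17.15·0.6493 = 324.8 g
  PbO: 34.60·0.9990 = 34.57 g
  Na2O: 67.83·0.1024 + 17.15·0.03430 = 7.534 g
  BaO: 113.2·0.7791 = 88.19 g
LOI: 274.2·0.002100 + 67.83·0.01620 + 113.2·0.2209 + 34.60·0.001000 + 124.4·0.004000 + 17.15·0.01500 = 27.47 g
Net of LOI, the glass mass = 631.4 − 27.47 = 603.9 g (= Σ oxide masses)
percent by weight: oxide/glass ×100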